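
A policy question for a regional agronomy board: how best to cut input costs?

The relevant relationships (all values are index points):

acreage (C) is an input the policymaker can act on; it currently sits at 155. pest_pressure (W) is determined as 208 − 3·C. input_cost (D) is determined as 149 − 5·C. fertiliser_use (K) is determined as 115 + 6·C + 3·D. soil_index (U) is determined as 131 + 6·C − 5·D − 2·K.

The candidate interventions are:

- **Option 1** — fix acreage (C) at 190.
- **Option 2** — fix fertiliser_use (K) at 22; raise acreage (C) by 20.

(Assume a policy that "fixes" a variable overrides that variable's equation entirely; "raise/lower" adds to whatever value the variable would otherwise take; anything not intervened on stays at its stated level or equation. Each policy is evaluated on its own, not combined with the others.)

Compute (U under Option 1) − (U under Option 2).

2805

Option 1 (C := 190):
  C = 190
  D = 149 − 5·190 = -801
  K = 115 + 6·190 + 3·(-801) = -1148
  U = 131 + 6·190 − 5·(-801) − 2·(-1148) = 7572
Option 2 (K := 22, C + 20):
  C = 155 + 20 = 175
  D = 149 − 5·175 = -726
  K = 22
  U = 131 + 6·175 − 5·(-726) − 2·22 = 4767
U: 7572 − 4767 = 2805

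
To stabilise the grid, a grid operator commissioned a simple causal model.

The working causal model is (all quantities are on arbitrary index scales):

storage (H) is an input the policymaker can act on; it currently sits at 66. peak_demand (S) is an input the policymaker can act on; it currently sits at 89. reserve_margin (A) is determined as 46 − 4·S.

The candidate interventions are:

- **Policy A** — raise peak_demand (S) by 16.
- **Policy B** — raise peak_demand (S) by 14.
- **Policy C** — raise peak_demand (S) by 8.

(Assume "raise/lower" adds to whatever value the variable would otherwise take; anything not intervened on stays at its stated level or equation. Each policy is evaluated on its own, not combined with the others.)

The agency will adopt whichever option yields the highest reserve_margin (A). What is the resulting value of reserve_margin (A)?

-342

Policy A (S + 16):
  S = 89 + 16 = 105
  A = 46 − 4·105 = -374
Policy B (S + 14):
  S = 89 + 14 = 103
  A = 46 − 4·103 = -366
Policy C (S + 8):
  S = 89 + 8 = 97
  A = 46 − 4·97 = -342
Comparing — Policy A: A=-374, Policy B: A=-366, Policy C: A=-342. Highest is -342 (Policy C).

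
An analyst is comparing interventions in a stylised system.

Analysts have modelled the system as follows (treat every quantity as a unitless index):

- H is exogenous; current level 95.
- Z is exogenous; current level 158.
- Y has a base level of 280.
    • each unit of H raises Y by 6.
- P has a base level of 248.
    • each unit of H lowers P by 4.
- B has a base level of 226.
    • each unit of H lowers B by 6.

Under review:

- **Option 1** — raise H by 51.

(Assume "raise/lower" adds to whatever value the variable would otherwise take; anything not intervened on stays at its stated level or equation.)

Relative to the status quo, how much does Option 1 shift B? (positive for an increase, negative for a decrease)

-306

Baseline:
  H = 95
  B = 226 − 6·95 = -344
Option 1 (H + 51):
  H = 95 + 51 = 146
  B = 226 − 6·146 = -650
Change in B: -650 − (-344) = -306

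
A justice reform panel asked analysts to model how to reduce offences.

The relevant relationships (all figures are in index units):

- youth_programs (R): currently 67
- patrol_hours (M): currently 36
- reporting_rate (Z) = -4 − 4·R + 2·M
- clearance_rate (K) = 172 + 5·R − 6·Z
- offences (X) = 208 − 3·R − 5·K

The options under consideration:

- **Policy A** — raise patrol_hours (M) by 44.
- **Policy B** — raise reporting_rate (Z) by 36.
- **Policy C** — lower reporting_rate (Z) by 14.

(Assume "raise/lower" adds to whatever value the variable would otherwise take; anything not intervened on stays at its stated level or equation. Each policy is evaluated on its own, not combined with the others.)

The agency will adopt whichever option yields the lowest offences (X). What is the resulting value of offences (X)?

Policy A (M + 44):
  R = 67
  M = 36 + 44 = 80
  Z = -4 − 4·67 + 2·80 = -112
  K = 172 + 5·67 − 6·(-112) = 1179
  X = 208 − 3·67 − 5·1179 = -5888
Policy B (Z + 36):
  R = 67
  M = 36
  Z = -4 − 4·67 + 2·36 (+36 from intervention) = -164
  K = 172 + 5·67 − 6·(-164) = 1491
  X = 208 − 3·67 − 5·1491 = -7448
Policy C (Z − 14):
  R = 67
  M = 36
  Z = -4 − 4·67 + 2·36 (−14 from intervention) = -214
  K = 172 + 5·67 − 6·(-214) = 1791
  X = 208 − 3·67 − 5·1791 = -8948
Comparing — Policy A: X=-5888, Policy B: X=-7448, Policy C: X=-8948. Lowest is -8948 (Policy C).

-8948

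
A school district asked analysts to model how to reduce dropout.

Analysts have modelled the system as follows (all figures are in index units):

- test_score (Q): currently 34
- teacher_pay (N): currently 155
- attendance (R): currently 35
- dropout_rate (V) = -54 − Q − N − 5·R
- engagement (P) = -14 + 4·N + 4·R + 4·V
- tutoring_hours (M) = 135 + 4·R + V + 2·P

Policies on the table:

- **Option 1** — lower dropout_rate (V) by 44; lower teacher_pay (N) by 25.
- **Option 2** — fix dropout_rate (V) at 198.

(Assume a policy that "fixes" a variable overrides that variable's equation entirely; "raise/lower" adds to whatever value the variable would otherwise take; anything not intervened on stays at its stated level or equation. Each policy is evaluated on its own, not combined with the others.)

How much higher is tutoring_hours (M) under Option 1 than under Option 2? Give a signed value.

Option 1 (V − 44, N − 25):
  Q = 34
  N = 155 − 25 = 130
  R = 35
  V = -54 − 34 − 130 − 5·35 (−44 from intervention) = -437
  P = -14 + 4·130 + 4·35 + 4·(-437) = -1102
  M = 135 + 4·35 + (-437) + 2·(-1102) = -2366
Option 2 (V := 198):
  Q = 34
  N = 155
  R = 35
  V = 198
  P = -14 + 4·155 + 4·35 + 4·198 = 1538
  M = 135 + 4·35 + 198 + 2·1538 = 3549
M: -2366 − 3549 = -5915

-5915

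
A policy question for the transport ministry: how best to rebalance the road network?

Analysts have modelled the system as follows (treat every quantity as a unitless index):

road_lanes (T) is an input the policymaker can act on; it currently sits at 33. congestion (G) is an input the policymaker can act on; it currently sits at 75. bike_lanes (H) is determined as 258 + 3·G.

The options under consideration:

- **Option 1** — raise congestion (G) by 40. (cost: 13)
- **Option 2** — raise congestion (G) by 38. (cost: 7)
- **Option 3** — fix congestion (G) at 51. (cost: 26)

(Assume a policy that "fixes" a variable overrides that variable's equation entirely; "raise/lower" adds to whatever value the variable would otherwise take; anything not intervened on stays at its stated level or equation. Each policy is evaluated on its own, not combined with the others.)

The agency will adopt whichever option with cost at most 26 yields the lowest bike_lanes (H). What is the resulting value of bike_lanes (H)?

Option 1 (G + 40):
  G = 75 + 40 = 115
  H = 258 + 3·115 = 603
Option 2 (G + 38):
  G = 75 + 38 = 113
  H = 258 + 3·113 = 597
Option 3 (G := 51):
  G = 51
  H = 258 + 3·51 = 411
Comparing — Option 1: H=603, Option 2: H=597, Option 3: H=411. Lowest is 411 (Option 3).

411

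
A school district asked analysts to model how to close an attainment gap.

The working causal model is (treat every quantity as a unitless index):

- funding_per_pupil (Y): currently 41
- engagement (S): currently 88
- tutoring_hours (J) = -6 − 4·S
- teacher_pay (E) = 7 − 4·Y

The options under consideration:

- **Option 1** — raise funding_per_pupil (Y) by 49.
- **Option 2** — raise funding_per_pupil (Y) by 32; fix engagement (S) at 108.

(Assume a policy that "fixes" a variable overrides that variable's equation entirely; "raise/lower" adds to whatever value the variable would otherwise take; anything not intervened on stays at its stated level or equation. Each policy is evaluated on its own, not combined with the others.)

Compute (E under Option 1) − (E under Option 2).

Option 1 (Y + 49):
  Y = 41 + 49 = 90
  E = 7 − 4·90 = -353
Option 2 (Y + 32, S := 108):
  Y = 41 + 32 = 73
  E = 7 − 4·73 = -285
E: -353 − (-285) = -68

-68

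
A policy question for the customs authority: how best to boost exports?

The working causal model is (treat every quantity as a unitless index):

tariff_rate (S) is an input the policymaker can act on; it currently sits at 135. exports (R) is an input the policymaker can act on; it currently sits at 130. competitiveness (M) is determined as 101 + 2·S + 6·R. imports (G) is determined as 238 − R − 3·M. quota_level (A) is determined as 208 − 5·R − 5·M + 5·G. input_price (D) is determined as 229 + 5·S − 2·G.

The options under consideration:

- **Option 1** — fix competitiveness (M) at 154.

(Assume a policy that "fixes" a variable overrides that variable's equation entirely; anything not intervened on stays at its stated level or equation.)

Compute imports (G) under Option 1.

Option 1 (M := 154):
  S = 135
  R = 130
  M = 154
  G = 238 − 130 − 3·154 = -354

-354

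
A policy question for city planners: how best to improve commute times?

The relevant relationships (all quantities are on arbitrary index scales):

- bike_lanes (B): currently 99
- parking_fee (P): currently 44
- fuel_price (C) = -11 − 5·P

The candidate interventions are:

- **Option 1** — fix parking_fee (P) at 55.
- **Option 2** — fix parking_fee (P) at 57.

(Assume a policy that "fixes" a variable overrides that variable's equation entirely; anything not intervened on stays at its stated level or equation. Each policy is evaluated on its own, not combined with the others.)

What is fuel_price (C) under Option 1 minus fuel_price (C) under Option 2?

Option 1 (P := 55):
  P = 55
  C = -11 − 5·55 = -286
Option 2 (P := 57):
  P = 57
  C = -11 − 5·57 = -296
C: -286 − (-296) = 10

10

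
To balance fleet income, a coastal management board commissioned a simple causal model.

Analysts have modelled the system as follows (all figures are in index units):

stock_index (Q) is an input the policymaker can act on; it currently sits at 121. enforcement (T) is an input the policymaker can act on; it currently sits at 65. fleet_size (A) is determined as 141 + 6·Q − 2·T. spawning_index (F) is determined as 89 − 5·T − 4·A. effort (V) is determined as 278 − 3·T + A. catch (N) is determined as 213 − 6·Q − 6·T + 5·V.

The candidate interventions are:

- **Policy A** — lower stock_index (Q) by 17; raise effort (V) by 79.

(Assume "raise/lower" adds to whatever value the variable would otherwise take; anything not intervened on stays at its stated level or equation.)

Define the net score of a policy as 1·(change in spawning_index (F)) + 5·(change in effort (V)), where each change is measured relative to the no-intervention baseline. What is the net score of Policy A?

Baseline:
  Q = 121
  T = 65
  A = 141 + 6·121 − 2·65 = 737
  F = 89 − 5·65 − 4·737 = -3184
  V = 278 − 3·65 + 737 = 820
Policy A (Q − 17, V + 79):
  Q = 121 − 17 = 104
  T = 65
  A = 141 + 6·104 − 2·65 = 635
  F = 89 − 5·65 − 4·635 = -2776
  V = 278 − 3·65 + 635 (+79 from intervention) = 797
ΔF = -2776 − (-3184) = 408; ΔV = 797 − 820 = -23
Score = 1·408 + 5·(-23) = 293

293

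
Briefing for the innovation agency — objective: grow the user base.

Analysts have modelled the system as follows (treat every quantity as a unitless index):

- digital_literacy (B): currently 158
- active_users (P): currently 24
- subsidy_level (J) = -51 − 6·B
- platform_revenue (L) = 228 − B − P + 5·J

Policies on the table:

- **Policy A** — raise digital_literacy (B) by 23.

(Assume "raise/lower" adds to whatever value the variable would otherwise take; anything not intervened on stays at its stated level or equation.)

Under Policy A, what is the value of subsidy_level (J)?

Policy A (B + 23):
  B = 158 + 23 = 181
  J = -51 − 6·181 = -1137

-1137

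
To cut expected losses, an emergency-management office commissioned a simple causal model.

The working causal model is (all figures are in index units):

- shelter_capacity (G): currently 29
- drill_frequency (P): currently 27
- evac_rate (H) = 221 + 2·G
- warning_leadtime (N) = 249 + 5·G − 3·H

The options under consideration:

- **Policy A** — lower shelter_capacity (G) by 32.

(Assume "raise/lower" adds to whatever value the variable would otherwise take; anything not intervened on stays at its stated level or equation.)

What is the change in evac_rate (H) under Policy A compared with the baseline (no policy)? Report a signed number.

Baseline:
  G = 29
  H = 221 + 2·29 = 279
Policy A (G − 32):
  G = 29 − 32 = -3
  H = 221 + 2·(-3) = 215
Change in H: 215 − 279 = -64

-64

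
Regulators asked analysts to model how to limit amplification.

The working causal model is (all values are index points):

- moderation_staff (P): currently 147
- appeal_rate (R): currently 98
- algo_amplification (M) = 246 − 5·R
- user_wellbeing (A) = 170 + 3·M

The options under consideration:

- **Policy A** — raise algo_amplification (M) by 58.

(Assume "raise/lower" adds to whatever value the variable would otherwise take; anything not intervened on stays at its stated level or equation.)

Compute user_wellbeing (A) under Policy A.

Policy A (M + 58):
  R = 98
  M = 246 − 5·98 (+58 from intervention) = -186
  A = 170 + 3·(-186) = -388

-388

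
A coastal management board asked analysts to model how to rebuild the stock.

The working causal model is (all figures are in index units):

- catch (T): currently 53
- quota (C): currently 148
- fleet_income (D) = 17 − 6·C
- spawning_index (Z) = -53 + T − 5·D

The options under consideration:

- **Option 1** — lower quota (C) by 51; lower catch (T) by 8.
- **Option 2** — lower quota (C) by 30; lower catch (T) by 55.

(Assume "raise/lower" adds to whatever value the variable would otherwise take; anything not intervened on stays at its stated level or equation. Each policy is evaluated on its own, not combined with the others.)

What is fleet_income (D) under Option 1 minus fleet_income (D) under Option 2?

126

Option 1 (C − 51, T − 8):
  C = 148 − 51 = 97
  D = 17 − 6·97 = -565
Option 2 (C − 30, T − 55):
  C = 148 − 30 = 118
  D = 17 − 6·118 = -691
D: -565 − (-691) = 126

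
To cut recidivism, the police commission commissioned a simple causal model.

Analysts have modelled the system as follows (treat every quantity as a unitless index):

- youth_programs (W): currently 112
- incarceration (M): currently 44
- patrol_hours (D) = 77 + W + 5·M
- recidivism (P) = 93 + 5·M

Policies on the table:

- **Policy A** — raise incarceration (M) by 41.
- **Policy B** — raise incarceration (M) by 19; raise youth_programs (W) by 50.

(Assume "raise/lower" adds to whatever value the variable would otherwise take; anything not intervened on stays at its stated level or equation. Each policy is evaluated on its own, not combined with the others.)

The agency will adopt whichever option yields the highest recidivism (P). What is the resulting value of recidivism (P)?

Policy A (M + 41):
  M = 44 + 41 = 85
  P = 93 + 5·85 = 518
Policy B (M + 19, W + 50):
  M = 44 + 19 = 63
  P = 93 + 5·63 = 408
Comparing — Policy A: P=518, Policy B: P=408. Highest is 518 (Policy A).

518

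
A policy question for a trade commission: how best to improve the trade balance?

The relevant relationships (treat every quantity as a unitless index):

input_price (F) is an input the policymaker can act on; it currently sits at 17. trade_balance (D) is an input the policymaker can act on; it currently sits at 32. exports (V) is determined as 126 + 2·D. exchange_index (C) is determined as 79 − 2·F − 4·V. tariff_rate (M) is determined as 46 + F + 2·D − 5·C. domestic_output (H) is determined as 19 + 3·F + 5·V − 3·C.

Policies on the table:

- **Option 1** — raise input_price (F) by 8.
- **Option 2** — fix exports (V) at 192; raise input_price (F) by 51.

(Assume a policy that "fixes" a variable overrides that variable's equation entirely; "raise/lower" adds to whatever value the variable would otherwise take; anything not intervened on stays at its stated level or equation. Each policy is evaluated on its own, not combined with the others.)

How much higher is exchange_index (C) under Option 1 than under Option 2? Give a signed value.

94

Option 1 (F + 8):
  F = 17 + 8 = 25
  D = 32
  V = 126 + 2·32 = 190
  C = 79 − 2·25 − 4·190 = -731
Option 2 (V := 192, F + 51):
  F = 17 + 51 = 68
  D = 32
  V = 192
  C = 79 − 2·68 − 4·192 = -825
C: -731 − (-825) = 94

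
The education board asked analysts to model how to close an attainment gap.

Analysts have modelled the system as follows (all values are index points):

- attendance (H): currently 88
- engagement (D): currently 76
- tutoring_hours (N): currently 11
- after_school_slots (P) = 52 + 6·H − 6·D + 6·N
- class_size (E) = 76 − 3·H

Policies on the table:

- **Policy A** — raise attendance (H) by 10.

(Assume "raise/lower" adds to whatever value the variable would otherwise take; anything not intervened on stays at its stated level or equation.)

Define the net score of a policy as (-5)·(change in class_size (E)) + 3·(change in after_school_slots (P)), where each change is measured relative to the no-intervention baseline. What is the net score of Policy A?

Baseline:
  H = 88
  D = 76
  N = 11
  P = 52 + 6·88 − 6·76 + 6·11 = 190
  E = 76 − 3·88 = -188
Policy A (H + 10):
  H = 88 + 10 = 98
  D = 76
  N = 11
  P = 52 + 6·98 − 6·76 + 6·11 = 250
  E = 76 − 3·98 = -218
ΔE = -218 − (-188) = -30; ΔP = 250 − 190 = 60
Score = (-5)·(-30) + 3·60 = 330

330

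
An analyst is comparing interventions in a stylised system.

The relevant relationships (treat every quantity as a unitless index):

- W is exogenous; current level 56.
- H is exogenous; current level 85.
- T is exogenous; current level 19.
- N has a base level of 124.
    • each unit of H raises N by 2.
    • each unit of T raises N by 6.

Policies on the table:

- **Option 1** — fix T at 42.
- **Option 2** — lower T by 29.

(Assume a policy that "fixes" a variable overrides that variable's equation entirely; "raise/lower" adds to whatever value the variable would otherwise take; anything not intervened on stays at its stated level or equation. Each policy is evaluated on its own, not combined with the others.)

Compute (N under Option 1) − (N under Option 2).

Option 1 (T := 42):
  H = 85
  T = 42
  N = 124 + 2·85 + 6·42 = 546
Option 2 (T − 29):
  H = 85
  T = 19 − 29 = -10
  N = 124 + 2·85 + 6·(-10) = 234
N: 546 − 234 = 312

312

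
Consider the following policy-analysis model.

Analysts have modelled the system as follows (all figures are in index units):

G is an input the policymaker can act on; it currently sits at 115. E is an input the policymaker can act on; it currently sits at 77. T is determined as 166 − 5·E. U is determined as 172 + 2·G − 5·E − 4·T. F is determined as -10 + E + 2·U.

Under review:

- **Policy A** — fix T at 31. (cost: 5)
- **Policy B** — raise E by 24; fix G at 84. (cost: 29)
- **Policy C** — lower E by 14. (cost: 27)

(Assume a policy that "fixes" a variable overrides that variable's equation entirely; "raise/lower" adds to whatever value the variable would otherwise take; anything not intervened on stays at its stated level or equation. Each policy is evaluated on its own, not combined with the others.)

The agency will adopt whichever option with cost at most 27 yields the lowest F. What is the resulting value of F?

-147

Policy A (T := 31):
  G = 115
  E = 77
  T = 31
  U = 172 + 2·115 − 5·77 − 4·31 = -107
  F = -10 + 77 + 2·(-107) = -147
Policy C (E − 14):
  G = 115
  E = 77 − 14 = 63
  T = 166 − 5·63 = -149
  U = 172 + 2·115 − 5·63 − 4·(-149) = 683
  F = -10 + 63 + 2·683 = 1419
Comparing — Policy A: F=-147, Policy C: F=1419. Lowest is -147 (Policy A).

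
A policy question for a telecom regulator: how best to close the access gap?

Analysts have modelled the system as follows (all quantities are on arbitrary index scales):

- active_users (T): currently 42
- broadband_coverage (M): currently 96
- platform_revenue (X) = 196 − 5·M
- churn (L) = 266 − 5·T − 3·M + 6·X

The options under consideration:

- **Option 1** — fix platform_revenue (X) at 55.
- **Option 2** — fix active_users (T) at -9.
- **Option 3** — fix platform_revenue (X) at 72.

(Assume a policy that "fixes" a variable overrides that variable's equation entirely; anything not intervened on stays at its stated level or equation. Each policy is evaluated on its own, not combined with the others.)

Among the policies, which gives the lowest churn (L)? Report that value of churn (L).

-1681

Option 1 (X := 55):
  T = 42
  M = 96
  X = 55
  L = 266 − 5·42 − 3·96 + 6·55 = 98
Option 2 (T := -9):
  T = -9
  M = 96
  X = 196 − 5·96 = -284
  L = 266 − 5·(-9) − 3·96 + 6·(-284) = -1681
Option 3 (X := 72):
  T = 42
  M = 96
  X = 72
  L = 266 − 5·42 − 3·96 + 6·72 = 200
Comparing — Option 1: L=98, Option 2: L=-1681, Option 3: L=200. Lowest is -1681 (Option 2).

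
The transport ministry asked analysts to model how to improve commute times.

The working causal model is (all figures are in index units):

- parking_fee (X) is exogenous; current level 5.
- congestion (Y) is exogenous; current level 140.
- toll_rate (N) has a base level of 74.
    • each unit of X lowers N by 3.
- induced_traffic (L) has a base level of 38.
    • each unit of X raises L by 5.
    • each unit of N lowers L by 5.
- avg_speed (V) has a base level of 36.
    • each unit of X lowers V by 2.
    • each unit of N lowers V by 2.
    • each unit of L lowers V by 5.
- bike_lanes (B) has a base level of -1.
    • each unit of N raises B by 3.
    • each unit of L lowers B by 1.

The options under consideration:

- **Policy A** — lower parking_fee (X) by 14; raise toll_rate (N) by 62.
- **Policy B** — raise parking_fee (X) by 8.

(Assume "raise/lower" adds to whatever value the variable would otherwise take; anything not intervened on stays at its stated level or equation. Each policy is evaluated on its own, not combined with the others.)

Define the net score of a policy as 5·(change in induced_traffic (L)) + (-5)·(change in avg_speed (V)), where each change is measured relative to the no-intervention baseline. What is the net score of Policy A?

-16800

Baseline:
  X = 5
  N = 74 − 3·5 = 59
  L = 38 + 5·5 − 5·59 = -232
  V = 36 − 2·5 − 2·59 − 5·(-232) = 1068
Policy A (X − 14, N + 62):
  X = 5 − 14 = -9
  N = 74 − 3·(-9) (+62 from intervention) = 163
  L = 38 + 5·(-9) − 5·163 = -822
  V = 36 − 2·(-9) − 2·163 − 5·(-822) = 3838
ΔL = -822 − (-232) = -590; ΔV = 3838 − 1068 = 2770
Score = 5·(-590) + (-5)·2770 = -16800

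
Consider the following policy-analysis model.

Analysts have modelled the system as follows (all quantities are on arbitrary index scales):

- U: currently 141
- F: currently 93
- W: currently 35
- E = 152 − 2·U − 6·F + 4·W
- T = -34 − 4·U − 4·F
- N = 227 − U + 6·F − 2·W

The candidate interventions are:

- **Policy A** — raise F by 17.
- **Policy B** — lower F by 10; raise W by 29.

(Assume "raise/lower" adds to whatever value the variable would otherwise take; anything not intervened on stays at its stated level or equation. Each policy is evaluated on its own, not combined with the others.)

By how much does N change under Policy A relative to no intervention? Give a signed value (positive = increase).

102

Baseline:
  U = 141
  F = 93
  W = 35
  N = 227 − 141 + 6·93 − 2·35 = 574
Policy A (F + 17):
  U = 141
  F = 93 + 17 = 110
  W = 35
  N = 227 − 141 + 6·110 − 2·35 = 676
Change in N: 676 − 574 = 102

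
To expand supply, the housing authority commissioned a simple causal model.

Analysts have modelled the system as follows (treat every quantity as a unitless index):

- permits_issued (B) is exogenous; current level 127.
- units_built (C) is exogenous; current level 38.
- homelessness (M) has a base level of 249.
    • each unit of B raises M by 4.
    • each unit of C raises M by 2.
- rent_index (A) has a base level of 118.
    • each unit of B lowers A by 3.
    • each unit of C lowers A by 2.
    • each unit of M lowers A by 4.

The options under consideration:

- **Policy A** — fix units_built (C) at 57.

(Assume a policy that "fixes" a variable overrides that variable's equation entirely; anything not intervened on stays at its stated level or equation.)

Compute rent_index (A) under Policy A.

-3861

Policy A (C := 57):
  B = 127
  C = 57
  M = 249 + 4·127 + 2·57 = 871
  A = 118 − 3·127 − 2·57 − 4·871 = -3861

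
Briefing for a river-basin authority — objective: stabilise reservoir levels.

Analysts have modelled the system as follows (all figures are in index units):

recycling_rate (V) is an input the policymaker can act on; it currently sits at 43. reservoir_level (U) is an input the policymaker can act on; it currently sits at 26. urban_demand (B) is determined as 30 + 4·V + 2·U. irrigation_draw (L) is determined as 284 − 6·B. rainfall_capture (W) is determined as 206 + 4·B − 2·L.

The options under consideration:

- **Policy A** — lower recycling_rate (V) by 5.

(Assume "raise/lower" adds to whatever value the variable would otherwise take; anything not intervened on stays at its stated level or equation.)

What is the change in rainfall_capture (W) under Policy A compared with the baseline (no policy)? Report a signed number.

Baseline:
  V = 43
  U = 26
  B = 30 + 4·43 + 2·26 = 254
  L = 284 − 6·254 = -1240
  W = 206 + 4·254 − 2·(-1240) = 3702
Policy A (V − 5):
  V = 43 − 5 = 38
  U = 26
  B = 30 + 4·38 + 2·26 = 234
  L = 284 − 6·234 = -1120
  W = 206 + 4·234 − 2·(-1120) = 3382
Change in W: 3382 − 3702 = -320

-320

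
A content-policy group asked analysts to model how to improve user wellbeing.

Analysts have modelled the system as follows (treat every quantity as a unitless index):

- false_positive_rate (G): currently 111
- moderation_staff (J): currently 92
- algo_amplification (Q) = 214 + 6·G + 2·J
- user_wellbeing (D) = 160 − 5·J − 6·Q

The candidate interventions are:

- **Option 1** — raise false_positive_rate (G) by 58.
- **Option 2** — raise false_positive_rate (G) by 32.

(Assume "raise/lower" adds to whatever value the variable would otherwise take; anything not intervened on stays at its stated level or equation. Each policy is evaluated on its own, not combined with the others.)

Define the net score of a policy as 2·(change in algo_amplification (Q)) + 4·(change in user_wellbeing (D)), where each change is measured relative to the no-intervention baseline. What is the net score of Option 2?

Baseline:
  G = 111
  J = 92
  Q = 214 + 6·111 + 2·92 = 1064
  D = 160 − 5·92 − 6·1064 = -6684
Option 2 (G + 32):
  G = 111 + 32 = 143
  J = 92
  Q = 214 + 6·143 + 2·92 = 1256
  D = 160 − 5·92 − 6·1256 = -7836
ΔQ = 1256 − 1064 = 192; ΔD = -7836 − (-6684) = -1152
Score = 2·192 + 4·(-1152) = -4224

-4224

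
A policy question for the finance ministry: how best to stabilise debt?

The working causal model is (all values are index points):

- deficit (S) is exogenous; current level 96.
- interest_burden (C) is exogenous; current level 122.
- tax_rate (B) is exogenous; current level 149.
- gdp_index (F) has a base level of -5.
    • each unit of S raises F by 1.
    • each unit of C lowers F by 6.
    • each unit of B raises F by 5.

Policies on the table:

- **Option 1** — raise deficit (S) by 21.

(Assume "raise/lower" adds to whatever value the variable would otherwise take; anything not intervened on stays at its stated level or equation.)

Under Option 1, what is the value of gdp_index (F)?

125

Option 1 (S + 21):
  S = 96 + 21 = 117
  C = 122
  B = 149
  F = -5 + 117 − 6·122 + 5·149 = 125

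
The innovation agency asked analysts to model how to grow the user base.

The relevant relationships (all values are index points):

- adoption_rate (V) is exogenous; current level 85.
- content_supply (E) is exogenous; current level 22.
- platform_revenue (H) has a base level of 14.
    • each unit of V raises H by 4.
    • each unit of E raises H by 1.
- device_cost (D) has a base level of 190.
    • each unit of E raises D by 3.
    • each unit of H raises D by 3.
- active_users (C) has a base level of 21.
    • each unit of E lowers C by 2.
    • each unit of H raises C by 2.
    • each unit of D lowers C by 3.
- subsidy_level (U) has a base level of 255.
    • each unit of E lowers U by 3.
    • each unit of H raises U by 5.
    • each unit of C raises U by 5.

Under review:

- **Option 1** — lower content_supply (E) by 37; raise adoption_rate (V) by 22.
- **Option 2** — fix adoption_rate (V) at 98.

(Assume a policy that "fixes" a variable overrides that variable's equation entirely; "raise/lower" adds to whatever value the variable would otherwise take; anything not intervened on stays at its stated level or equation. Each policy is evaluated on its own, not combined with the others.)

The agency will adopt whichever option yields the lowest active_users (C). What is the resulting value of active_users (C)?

-3787

Option 1 (E − 37, V + 22):
  V = 85 + 22 = 107
  E = 22 − 37 = -15
  H = 14 + 4·107 + (-15) = 427
  D = 190 + 3·(-15) + 3·427 = 1426
  C = 21 − 2·(-15) + 2·427 − 3·1426 = -3373
Option 2 (V := 98):
  V = 98
  E = 22
  H = 14 + 4·98 + 22 = 428
  D = 190 + 3·22 + 3·428 = 1540
  C = 21 − 2·22 + 2·428 − 3·1540 = -3787
Comparing — Option 1: C=-3373, Option 2: C=-3787. Lowest is -3787 (Option 2).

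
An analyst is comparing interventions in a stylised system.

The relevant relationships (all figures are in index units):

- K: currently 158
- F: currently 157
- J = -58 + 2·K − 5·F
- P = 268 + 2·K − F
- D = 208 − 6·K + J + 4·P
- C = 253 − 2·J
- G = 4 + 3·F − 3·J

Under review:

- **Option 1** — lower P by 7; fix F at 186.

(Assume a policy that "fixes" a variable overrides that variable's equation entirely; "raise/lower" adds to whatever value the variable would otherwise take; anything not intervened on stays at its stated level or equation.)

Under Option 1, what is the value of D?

152

Option 1 (P − 7, F := 186):
  K = 158
  F = 186
  J = -58 + 2·158 − 5·186 = -672
  P = 268 + 2·158 − 186 (−7 from intervention) = 391
  D = 208 − 6·158 + (-672) + 4·391 = 152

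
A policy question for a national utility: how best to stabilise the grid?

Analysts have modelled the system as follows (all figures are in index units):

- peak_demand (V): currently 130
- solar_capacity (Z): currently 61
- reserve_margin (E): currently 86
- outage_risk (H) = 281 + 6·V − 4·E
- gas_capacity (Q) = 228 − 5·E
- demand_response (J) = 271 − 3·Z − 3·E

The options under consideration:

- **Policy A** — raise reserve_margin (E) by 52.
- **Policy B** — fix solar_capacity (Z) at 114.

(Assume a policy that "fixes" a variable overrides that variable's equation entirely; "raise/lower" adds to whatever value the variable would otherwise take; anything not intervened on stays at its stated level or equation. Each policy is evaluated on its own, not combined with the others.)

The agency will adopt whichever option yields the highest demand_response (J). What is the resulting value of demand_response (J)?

Policy A (E + 52):
  Z = 61
  E = 86 + 52 = 138
  J = 271 − 3·61 − 3·138 = -326
Policy B (Z := 114):
  Z = 114
  E = 86
  J = 271 − 3·114 − 3·86 = -329
Comparing — Policy A: J=-326, Policy B: J=-329. Highest is -326 (Policy A).

-326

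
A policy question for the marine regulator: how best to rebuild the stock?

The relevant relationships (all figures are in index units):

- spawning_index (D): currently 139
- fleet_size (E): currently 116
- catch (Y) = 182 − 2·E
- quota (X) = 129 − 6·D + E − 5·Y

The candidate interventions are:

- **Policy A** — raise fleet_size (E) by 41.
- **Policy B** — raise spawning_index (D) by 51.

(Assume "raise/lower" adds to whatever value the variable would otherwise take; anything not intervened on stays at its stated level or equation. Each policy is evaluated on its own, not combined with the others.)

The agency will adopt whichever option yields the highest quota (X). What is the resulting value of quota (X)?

Policy A (E + 41):
  D = 139
  E = 116 + 41 = 157
  Y = 182 − 2·157 = -132
  X = 129 − 6·139 + 157 − 5·(-132) = 112
Policy B (D + 51):
  D = 139 + 51 = 190
  E = 116
  Y = 182 − 2·116 = -50
  X = 129 − 6·190 + 116 − 5·(-50) = -645
Comparing — Policy A: X=112, Policy B: X=-645. Highest is 112 (Policy A).

112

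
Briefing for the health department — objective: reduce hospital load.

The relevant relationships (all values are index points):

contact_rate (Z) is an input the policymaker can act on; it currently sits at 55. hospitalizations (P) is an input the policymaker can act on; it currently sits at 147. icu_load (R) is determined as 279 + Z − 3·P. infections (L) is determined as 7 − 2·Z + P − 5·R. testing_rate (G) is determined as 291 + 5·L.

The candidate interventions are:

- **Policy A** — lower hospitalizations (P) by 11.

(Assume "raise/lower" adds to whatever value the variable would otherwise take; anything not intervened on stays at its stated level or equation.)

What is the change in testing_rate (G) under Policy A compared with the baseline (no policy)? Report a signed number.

-880

Baseline:
  Z = 55
  P = 147
  R = 279 + 55 − 3·147 = -107
  L = 7 − 2·55 + 147 − 5·(-107) = 579
  G = 291 + 5·579 = 3186
Policy A (P − 11):
  Z = 55
  P = 147 − 11 = 136
  R = 279 + 55 − 3·136 = -74
  L = 7 − 2·55 + 136 − 5·(-74) = 403
  G = 291 + 5·403 = 2306
Change in G: 2306 − 3186 = -880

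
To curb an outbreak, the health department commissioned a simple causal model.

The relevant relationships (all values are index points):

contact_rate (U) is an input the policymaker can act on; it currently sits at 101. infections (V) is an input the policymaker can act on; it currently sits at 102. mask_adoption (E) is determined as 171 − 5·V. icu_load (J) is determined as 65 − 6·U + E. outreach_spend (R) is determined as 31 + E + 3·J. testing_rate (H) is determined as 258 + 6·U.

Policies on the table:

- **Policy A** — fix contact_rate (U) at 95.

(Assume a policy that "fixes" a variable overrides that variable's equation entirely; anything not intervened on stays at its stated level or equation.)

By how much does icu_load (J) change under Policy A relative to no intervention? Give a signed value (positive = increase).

Baseline:
  U = 101
  V = 102
  E = 171 − 5·102 = -339
  J = 65 − 6·101 + (-339) = -880
Policy A (U := 95):
  U = 95
  V = 102
  E = 171 − 5·102 = -339
  J = 65 − 6·95 + (-339) = -844
Change in J: -844 − (-880) = 36

36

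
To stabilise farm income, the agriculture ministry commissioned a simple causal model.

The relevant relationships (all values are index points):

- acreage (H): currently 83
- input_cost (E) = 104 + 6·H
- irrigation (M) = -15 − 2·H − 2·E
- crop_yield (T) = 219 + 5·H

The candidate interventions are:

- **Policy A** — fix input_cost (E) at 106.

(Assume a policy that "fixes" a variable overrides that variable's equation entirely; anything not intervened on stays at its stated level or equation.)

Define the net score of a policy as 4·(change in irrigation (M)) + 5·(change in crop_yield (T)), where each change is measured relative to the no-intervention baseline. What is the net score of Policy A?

3968

Baseline:
  H = 83
  E = 104 + 6·83 = 602
  M = -15 − 2·83 − 2·602 = -1385
  T = 219 + 5·83 = 634
Policy A (E := 106):
  H = 83
  E = 106
  M = -15 − 2·83 − 2·106 = -393
  T = 219 + 5·83 = 634
ΔM = -393 − (-1385) = 992; ΔT = 634 − 634 = 0
Score = 4·992 + 5·0 = 3968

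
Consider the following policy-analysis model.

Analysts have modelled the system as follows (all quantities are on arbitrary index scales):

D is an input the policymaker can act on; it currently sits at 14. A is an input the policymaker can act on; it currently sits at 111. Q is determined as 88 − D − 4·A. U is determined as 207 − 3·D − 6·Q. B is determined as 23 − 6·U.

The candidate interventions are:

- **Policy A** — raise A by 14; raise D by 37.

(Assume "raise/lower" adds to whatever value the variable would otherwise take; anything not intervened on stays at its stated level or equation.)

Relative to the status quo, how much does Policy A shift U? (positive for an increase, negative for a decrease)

Baseline:
  D = 14
  A = 111
  Q = 88 − 14 − 4·111 = -370
  U = 207 − 3·14 − 6·(-370) = 2385
Policy A (A + 14, D + 37):
  D = 14 + 37 = 51
  A = 111 + 14 = 125
  Q = 88 − 51 − 4·125 = -463
  U = 207 − 3·51 − 6·(-463) = 2832
Change in U: 2832 − 2385 = 447

447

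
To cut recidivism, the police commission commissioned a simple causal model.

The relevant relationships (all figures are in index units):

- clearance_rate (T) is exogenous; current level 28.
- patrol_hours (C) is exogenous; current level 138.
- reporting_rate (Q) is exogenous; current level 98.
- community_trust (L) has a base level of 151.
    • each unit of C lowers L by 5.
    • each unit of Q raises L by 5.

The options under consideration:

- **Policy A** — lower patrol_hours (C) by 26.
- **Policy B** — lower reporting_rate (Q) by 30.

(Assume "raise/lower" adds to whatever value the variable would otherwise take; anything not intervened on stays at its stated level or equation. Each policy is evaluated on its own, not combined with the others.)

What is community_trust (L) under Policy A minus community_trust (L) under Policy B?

280

Policy A (C − 26):
  C = 138 − 26 = 112
  Q = 98
  L = 151 − 5·112 + 5·98 = 81
Policy B (Q − 30):
  C = 138
  Q = 98 − 30 = 68
  L = 151 − 5·138 + 5·68 = -199
L: 81 − (-199) = 280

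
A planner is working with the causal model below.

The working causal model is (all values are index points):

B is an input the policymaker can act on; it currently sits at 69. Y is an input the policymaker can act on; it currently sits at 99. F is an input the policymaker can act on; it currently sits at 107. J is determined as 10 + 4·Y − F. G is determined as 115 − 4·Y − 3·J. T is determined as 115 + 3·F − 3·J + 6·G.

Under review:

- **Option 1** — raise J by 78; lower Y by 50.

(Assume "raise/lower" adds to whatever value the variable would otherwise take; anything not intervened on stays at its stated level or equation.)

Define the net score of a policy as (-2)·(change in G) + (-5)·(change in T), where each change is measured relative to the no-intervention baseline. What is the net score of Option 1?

-19942

Baseline:
  Y = 99
  F = 107
  J = 10 + 4·99 − 107 = 299
  G = 115 − 4·99 − 3·299 = -1178
  T = 115 + 3·107 − 3·299 + 6·(-1178) = -7529
Option 1 (J + 78, Y − 50):
  Y = 99 − 50 = 49
  F = 107
  J = 10 + 4·49 − 107 (+78 from intervention) = 177
  G = 115 − 4·49 − 3·177 = -612
  T = 115 + 3·107 − 3·177 + 6·(-612) = -3767
ΔG = -612 − (-1178) = 566; ΔT = -3767 − (-7529) = 3762
Score = (-2)·566 + (-5)·3762 = -19942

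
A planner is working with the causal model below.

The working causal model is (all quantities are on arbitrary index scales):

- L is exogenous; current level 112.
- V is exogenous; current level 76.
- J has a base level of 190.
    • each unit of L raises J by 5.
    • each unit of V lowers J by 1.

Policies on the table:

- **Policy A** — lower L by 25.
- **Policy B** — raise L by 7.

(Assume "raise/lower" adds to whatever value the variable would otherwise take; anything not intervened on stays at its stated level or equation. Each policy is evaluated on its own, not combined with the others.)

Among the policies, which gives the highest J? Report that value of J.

Policy A (L − 25):
  L = 112 − 25 = 87
  V = 76
  J = 190 + 5·87 − 76 = 549
Policy B (L + 7):
  L = 112 + 7 = 119
  V = 76
  J = 190 + 5·119 − 76 = 709
Comparing — Policy A: J=549, Policy B: J=709. Highest is 709 (Policy B).

709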